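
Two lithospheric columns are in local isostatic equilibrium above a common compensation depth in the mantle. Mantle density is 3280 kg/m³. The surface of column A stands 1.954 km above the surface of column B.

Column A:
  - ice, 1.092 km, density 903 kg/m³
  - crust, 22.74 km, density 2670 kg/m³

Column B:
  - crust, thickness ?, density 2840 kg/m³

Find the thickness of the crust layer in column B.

Take the compensation level at the base of the deeper column (depth z_c below the surface of column A) and equate Σ ρ_i t_i down to z_c; mantle fills any gap and the z_c terms cancel.
Column A: 1.092×903 + 22.74×2670 + (z_c − 23.832)×3280
Column B: 1.954×0 + x×2840 + (z_c − 1.954 − 0 − x)×3280
The z_c×3280 term appears on both sides and cancels. Collect the known terms of each column as K = Σ(ρt)_known − 3280 × (depth of known layers): K_A = 61701.876 − 3280×23.832 = −16467.084; K_B = 0 − 3280×(1.954 + 0) = −6409.12.
Balance: K_A = K_B − x×(3280 − 2840), so x = (K_B − K_A)/(3280 − 2840) = 10058/440 = 22.9 km.

22.9 km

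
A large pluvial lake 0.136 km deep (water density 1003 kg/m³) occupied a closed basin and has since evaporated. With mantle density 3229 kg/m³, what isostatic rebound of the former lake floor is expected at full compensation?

0.0422 km

u = d ρ_w/ρ_m = 0.136 km × 1003/3229 = 0.0422 km.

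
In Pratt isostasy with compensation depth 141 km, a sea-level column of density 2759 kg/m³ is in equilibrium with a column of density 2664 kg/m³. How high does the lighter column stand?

5.03 km

ρ_ref D = ρ (D + h) → h = D (ρ_ref − ρ)/ρ.
h = 141 km × (2759 − 2664)/2664 = 5.03 km.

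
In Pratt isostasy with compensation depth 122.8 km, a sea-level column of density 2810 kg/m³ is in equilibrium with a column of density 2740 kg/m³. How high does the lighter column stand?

ρ_ref D = ρ (D + h) → h = D (ρ_ref − ρ)/ρ.
h = 122.8 km × (2810 − 2740)/2740 = 3.14 km.

3.14 km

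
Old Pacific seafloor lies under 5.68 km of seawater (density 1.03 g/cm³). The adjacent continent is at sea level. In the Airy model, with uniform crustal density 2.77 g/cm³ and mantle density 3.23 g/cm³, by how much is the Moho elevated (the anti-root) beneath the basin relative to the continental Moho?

21.5 km

For local isostatic compensation: replacing crust with seawater at the top is compensated by replacing crust with mantle at the base: d (ρ_c − ρ_w) = a (ρ_m − ρ_c).
a = d (ρ_c − ρ_w)/(ρ_m − ρ_c) = 5.68 km × 1.74/0.46 = 21.5 km.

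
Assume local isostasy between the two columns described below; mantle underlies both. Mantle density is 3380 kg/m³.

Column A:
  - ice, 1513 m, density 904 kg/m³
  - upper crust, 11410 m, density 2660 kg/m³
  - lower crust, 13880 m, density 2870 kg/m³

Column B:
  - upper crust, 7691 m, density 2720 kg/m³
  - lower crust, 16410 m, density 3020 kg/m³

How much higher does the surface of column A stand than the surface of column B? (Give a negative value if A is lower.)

For any compensation level in the mantle, the mantle terms cancel and isostasy reduces to e = (Σt_A − Σt_B) − (Σ(ρt)_A − Σ(ρt)_B) / ρ_m.
Σt_A = 26803 m; Σt_B = 24101 m; Σ(ρt)_A = 71553952; Σ(ρt)_B = 70477720 (in m·kg/m³).
e = (26803 − 24101) − (71553952 − 70477720) / 3380 = 2380 m.

2380 m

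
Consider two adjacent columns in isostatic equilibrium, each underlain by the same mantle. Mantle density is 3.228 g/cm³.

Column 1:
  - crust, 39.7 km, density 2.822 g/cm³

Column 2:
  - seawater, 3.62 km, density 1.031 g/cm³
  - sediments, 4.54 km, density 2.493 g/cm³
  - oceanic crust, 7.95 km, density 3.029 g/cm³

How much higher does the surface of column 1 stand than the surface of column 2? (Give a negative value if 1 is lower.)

1.01 km

For any compensation level in the mantle, the mantle terms cancel and isostasy reduces to e = (Σt_1 − Σt_2) − (Σ(ρt)_1 − Σ(ρt)_2) / ρ_m.
Σt_1 = 39.7 km; Σt_2 = 16.11 km; Σ(ρt)_1 = 112.0334; Σ(ρt)_2 = 39.13099 (in km·g/cm³).
e = (39.7 − 16.11) − (112.0334 − 39.13099) / 3.228 = 1.01 km.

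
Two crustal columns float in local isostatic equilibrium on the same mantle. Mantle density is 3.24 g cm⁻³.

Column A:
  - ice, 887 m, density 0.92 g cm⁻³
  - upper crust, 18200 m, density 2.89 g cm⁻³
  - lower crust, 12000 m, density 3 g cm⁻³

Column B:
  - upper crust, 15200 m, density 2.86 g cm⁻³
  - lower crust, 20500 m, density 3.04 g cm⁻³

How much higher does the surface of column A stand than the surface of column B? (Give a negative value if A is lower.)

For any compensation level in the mantle, the mantle terms cancel and isostasy reduces to e = (Σt_A − Σt_B) − (Σ(ρt)_A − Σ(ρt)_B) / ρ_m.
Σt_A = 31087 m; Σt_B = 35700 m; Σ(ρt)_A = 89414.04; Σ(ρt)_B = 105792 (in m·g cm⁻³).
e = (31087 − 35700) − (89414.04 − 105792) / 3.24 = 442 m.

442 m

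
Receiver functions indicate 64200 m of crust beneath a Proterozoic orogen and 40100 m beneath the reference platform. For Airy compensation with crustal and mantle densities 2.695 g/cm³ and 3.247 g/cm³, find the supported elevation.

Excess crust Δ = 64200 m − 40100 m = 24100 m, split between elevation h and root r with h + r = Δ.
Airy balance ρ_c h = (ρ_m − ρ_c) r gives r = h ρ_c/(ρ_m − ρ_c), so h (1 + ρ_c/(ρ_m − ρ_c)) = Δ, i.e. h = Δ (ρ_m − ρ_c)/ρ_m.
h = 24100 m × 0.552/3.247 = 4100 m.

4100 m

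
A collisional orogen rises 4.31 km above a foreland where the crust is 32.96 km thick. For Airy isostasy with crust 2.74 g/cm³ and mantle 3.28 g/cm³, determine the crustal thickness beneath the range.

Root depth r = h ρ_c / (ρ_m − ρ_c) = 4.31 km × 2.74 / 0.54 = 21.87 km.
Total thickness = T + h + r = 32.96 km + 4.31 km + 21.87 km = 59.1 km.

59.1 km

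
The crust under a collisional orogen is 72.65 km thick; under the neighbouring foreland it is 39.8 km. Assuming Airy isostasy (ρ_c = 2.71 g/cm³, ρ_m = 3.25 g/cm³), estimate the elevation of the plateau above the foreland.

Excess crust Δ = 72.65 km − 39.8 km = 32.85 km, split between elevation h and root r with h + r = Δ.
Airy balance ρ_c h = (ρ_m − ρ_c) r gives r = h ρ_c/(ρ_m − ρ_c), so h (1 + ρ_c/(ρ_m − ρ_c)) = Δ, i.e. h = Δ (ρ_m − ρ_c)/ρ_m.
h = 32.85 km × 0.54/3.25 = 5.46 km.

5.46 km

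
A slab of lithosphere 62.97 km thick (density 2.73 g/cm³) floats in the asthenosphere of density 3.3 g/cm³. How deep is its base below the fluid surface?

52.1 km

Draft d = t ρ_obj/ρ_fluid = 62.97 km × 2.73/3.3 = 52.1 km.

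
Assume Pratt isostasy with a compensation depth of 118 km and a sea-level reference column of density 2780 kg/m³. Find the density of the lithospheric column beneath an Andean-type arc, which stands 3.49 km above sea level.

2700 kg/m³

Pratt balance: ρ_ref D = ρ (D + h).
ρ = ρ_ref D/(D + h) = 2780 × 118 km/(118 km + 3.49 km) = 2700 kg/m³.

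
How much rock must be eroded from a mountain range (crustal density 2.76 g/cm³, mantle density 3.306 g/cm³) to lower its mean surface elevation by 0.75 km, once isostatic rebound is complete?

4.54 km

Net drop Δ = e − u = e − e ρ_c/ρ_m = e (ρ_m − ρ_c)/ρ_m.
e = Δ ρ_m/(ρ_m − ρ_c) = 0.75 km × 3.306/0.546 = 4.54 km.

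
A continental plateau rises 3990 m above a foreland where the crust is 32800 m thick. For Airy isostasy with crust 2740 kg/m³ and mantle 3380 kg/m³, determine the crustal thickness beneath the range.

Root depth r = h ρ_c / (ρ_m − ρ_c) = 3990 m × 2740 / 640 = 17080 m.
Total thickness = T + h + r = 32800 m + 3990 m + 17080 m = 53900 m.

53900 m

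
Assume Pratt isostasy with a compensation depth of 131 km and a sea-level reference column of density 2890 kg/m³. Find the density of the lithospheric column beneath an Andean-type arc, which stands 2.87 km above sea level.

Pratt balance: ρ_ref D = ρ (D + h).
ρ = ρ_ref D/(D + h) = 2890 × 131 km/(131 km + 2.87 km) = 2830 kg/m³.

2830 kg/m³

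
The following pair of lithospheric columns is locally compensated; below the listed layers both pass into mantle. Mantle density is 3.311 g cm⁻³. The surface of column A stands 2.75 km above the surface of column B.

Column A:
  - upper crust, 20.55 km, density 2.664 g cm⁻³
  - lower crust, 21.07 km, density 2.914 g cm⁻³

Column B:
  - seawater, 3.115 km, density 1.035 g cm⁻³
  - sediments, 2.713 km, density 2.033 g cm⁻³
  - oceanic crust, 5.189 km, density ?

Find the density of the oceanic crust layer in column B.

2.93 g cm⁻³

Take the compensation level at the base of the deeper column (depth z_c below the surface of column A) and equate Σ ρ_i t_i down to z_c; mantle fills any gap and the z_c terms cancel.
Column A: 20.55×2.664 + 21.07×2.914 + (z_c − 41.62)×3.311
Column B: 2.75×0 + 3.115×1.035 + 2.713×2.033 + 5.189×ρ + (z_c − 2.75 − 11.017)×3.311
The z_c×3.311 term appears on both sides and cancels. Collect the known terms of each column as K = Σ(ρt)_known − 3.311 × (depth of known layers): K_A = 116.14318 − 3.311×41.62 = −21.66064; K_B = 8.739554 − 3.311×(2.75 + 11.017) = −36.842983.
Balance: K_A = K_B + 5.189×ρ, so ρ = (K_A − K_B)/5.189 = 15.1823/5.189 = 2.93 g cm⁻³.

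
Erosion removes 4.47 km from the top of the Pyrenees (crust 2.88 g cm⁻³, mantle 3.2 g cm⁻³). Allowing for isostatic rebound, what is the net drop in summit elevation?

Rebound u = e ρ_c/ρ_m = 4.47 km × 2.88/3.2 = 4.023 km.
Net surface drop = e − u = 4.47 km − 4.023 km = e (ρ_m − ρ_c)/ρ_m = 0.447 km.

0.447 km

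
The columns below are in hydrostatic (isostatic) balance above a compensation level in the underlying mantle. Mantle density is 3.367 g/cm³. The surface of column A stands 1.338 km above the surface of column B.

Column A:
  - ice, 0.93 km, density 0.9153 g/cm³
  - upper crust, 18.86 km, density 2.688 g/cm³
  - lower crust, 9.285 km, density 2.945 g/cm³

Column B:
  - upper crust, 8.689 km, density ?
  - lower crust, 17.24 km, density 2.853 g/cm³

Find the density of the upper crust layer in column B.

Take the compensation level at the base of the deeper column (depth z_c below the surface of column A) and equate Σ ρ_i t_i down to z_c; mantle fills any gap and the z_c terms cancel.
Column A: 0.93×0.9153 + 18.86×2.688 + 9.285×2.945 + (z_c − 29.075)×3.367
Column B: 1.338×0 + 8.689×ρ + 17.24×2.853 + (z_c − 1.338 − 25.929)×3.367
The z_c×3.367 term appears on both sides and cancels. Collect the known terms of each column as K = Σ(ρt)_known − 3.367 × (depth of known layers): K_A = 78.891234 − 3.367×29.075 = −19.004291; K_B = 49.18572 − 3.367×(1.338 + 25.929) = −42.622269.
Balance: K_A = K_B + 8.689×ρ, so ρ = (K_A − K_B)/8.689 = 23.618/8.689 = 2.72 g/cm³.

2.72 g/cm³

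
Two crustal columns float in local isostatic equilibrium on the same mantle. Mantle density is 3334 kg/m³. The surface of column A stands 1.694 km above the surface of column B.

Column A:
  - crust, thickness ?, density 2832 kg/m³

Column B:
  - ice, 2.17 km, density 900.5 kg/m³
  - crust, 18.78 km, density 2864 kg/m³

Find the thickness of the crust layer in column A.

39.4 km

Take the compensation level at the base of the deeper column (depth z_c below the surface of column A) and equate Σ ρ_i t_i down to z_c; mantle fills any gap and the z_c terms cancel.
Column A: x×2832 + (z_c − 0 − x)×3334
Column B: 1.694×0 + 2.17×900.5 + 18.78×2864 + (z_c − 1.694 − 20.95)×3334
The z_c×3334 term appears on both sides and cancels. Collect the known terms of each column as K = Σ(ρt)_known − 3334 × (depth of known layers): K_A = 0 − 3334×0 = 0; K_B = 55740.005 − 3334×(1.694 + 20.95) = −19755.091.
Balance: K_A − x×(3334 − 2832) = K_B, so x = (K_A − K_B)/(3334 − 2832) = 19755.1/502 = 39.4 km.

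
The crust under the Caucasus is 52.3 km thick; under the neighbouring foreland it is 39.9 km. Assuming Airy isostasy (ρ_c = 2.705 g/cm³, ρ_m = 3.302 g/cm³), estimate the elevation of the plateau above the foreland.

2.24 km

Excess crust Δ = 52.3 km − 39.9 km = 12.4 km, split between elevation h and root r with h + r = Δ.
Airy balance ρ_c h = (ρ_m − ρ_c) r gives r = h ρ_c/(ρ_m − ρ_c), so h (1 + ρ_c/(ρ_m − ρ_c)) = Δ, i.e. h = Δ (ρ_m − ρ_c)/ρ_m.
h = 12.4 km × 0.597/3.302 = 2.24 km.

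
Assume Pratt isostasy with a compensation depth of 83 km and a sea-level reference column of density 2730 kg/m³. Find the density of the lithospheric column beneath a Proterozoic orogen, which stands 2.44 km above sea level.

Pratt balance: ρ_ref D = ρ (D + h).
ρ = ρ_ref D/(D + h) = 2730 × 83 km/(83 km + 2.44 km) = 2650 kg/m³.

2650 kg/m³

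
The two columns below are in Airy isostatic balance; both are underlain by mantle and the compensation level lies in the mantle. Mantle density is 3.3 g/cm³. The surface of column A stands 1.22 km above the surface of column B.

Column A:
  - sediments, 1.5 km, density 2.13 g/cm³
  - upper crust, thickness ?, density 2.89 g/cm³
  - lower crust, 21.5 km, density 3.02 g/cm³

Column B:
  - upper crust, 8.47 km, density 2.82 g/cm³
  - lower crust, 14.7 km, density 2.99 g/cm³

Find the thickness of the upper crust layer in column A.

11.9 km

Take the compensation level at the base of the deeper column (depth z_c below the surface of column A) and equate Σ ρ_i t_i down to z_c; mantle fills any gap and the z_c terms cancel.
Column A: 1.5×2.13 + x×2.89 + 21.5×3.02 + (z_c − 23 − x)×3.3
Column B: 1.22×0 + 8.47×2.82 + 14.7×2.99 + (z_c − 1.22 − 23.17)×3.3
The z_c×3.3 term appears on both sides and cancels. Collect the known terms of each column as K = Σ(ρt)_known − 3.3 × (depth of known layers): K_A = 68.125 − 3.3×23 = −7.775; K_B = 67.8384 − 3.3×(1.22 + 23.17) = −12.6486.
Balance: K_A − x×(3.3 − 2.89) = K_B, so x = (K_A − K_B)/(3.3 − 2.89) = 4.8736/0.41 = 11.9 km.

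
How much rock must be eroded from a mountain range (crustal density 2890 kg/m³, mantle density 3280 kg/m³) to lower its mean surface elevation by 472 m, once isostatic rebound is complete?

Net drop Δ = e − u = e − e ρ_c/ρ_m = e (ρ_m − ρ_c)/ρ_m.
e = Δ ρ_m/(ρ_m − ρ_c) = 472 m × 3280/390 = 3970 m.

3970 m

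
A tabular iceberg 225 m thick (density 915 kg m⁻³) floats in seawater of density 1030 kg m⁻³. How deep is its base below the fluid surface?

Draft d = t ρ_obj/ρ_fluid = 225 m × 915/1030 = 200 m.

200 m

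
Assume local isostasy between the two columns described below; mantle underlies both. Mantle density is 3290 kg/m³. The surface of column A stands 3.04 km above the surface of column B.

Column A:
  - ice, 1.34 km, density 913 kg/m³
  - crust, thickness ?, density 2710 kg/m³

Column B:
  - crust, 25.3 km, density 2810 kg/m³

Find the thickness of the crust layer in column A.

Take the compensation level at the base of the deeper column (depth z_c below the surface of column A) and equate Σ ρ_i t_i down to z_c; mantle fills any gap and the z_c terms cancel.
Column A: 1.34×913 + x×2710 + (z_c − 1.34 − x)×3290
Column B: 3.04×0 + 25.3×2810 + (z_c − 3.04 − 25.3)×3290
The z_c×3290 term appears on both sides and cancels. Collect the known terms of each column as K = Σ(ρt)_known − 3290 × (depth of known layers): K_A = 1223.42 − 3290×1.34 = −3185.18; K_B = 71093 − 3290×(3.04 + 25.3) = −22145.6.
Balance: K_A − x×(3290 − 2710) = K_B, so x = (K_A − K_B)/(3290 − 2710) = 18960.4/580 = 32.7 km.

32.7 km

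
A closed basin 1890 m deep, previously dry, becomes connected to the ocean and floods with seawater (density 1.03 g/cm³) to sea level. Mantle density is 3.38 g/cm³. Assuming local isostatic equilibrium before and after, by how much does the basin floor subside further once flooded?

828 m

After flooding the water column is d + s deep. Its weight must equal the weight of mantle displaced by the extra subsidence s: (d + s) ρ_w = s ρ_m.
s = d ρ_w / (ρ_m − ρ_w) = 1890 m × 1.03/(3.38 − 1.03) = 828 m.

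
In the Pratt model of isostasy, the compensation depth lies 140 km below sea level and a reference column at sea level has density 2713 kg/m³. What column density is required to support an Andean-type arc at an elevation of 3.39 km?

2650 kg/m³

Pratt balance: ρ_ref D = ρ (D + h).
ρ = ρ_ref D/(D + h) = 2713 × 140 km/(140 km + 3.39 km) = 2650 kg/m³.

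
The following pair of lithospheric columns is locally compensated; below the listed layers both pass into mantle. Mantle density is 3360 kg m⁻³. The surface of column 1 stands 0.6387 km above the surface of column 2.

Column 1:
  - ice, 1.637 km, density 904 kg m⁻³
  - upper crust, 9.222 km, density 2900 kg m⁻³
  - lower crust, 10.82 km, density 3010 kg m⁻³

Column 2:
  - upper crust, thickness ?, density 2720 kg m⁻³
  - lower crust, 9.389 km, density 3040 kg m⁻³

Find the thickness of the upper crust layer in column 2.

10.8 km

Take the compensation level at the base of the deeper column (depth z_c below the surface of column 1) and equate Σ ρ_i t_i down to z_c; mantle fills any gap and the z_c terms cancel.
Column 1: 1.637×904 + 9.222×2900 + 10.82×3010 + (z_c − 21.679)×3360
Column 2: 0.6387×0 + x×2720 + 9.389×3040 + (z_c − 0.6387 − 9.389 − x)×3360
The z_c×3360 term appears on both sides and cancels. Collect the known terms of each column as K = Σ(ρt)_known − 3360 × (depth of known layers): K_1 = 60791.848 − 3360×21.679 = −12049.592; K_2 = 28542.56 − 3360×(0.6387 + 9.389) = −5150.512.
Balance: K_1 = K_2 − x×(3360 − 2720), so x = (K_2 − K_1)/(3360 − 2720) = 6899.08/640 = 10.8 km.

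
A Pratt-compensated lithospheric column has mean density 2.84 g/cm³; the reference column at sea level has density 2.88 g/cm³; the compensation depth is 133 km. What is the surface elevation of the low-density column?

ρ_ref D = ρ (D + h) → h = D (ρ_ref − ρ)/ρ.
h = 133 km × (2.88 − 2.84)/2.84 = 1.87 km.

1.87 km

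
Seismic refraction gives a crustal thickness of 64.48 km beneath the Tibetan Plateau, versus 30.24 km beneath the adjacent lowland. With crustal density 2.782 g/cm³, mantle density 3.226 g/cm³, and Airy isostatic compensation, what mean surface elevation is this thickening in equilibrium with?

Excess crust Δ = 64.48 km − 30.24 km = 34.24 km, split between elevation h and root r with h + r = Δ.
Airy balance ρ_c h = (ρ_m − ρ_c) r gives r = h ρ_c/(ρ_m − ρ_c), so h (1 + ρ_c/(ρ_m − ρ_c)) = Δ, i.e. h = Δ (ρ_m − ρ_c)/ρ_m.
h = 34.24 km × 0.444/3.226 = 4.71 km.

4.71 km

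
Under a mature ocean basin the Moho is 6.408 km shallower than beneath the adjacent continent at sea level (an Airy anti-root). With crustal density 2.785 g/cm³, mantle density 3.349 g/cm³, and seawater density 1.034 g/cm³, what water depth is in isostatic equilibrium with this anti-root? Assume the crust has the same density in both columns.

2.06 km

Replacing a thickness d of crust by seawater at the top must be balanced by replacing crust with mantle at the base: d (ρ_c − ρ_w) = a (ρ_m − ρ_c).
d = a (ρ_m − ρ_c)/(ρ_c − ρ_w) = 6.408 km × 0.564/1.751 = 2.06 km.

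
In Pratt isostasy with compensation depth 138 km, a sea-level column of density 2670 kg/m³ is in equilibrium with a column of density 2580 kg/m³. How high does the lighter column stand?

ρ_ref D = ρ (D + h) → h = D (ρ_ref − ρ)/ρ.
h = 138 km × (2670 − 2580)/2580 = 4.81 km.

4.81 km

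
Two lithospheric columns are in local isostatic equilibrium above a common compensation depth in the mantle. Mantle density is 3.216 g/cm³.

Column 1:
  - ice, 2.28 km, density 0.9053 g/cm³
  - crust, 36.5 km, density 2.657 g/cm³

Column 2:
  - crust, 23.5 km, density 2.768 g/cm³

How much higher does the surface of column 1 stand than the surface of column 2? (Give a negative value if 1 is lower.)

4.71 km

For any compensation level in the mantle, the mantle terms cancel and isostasy reduces to e = (Σt_1 − Σt_2) − (Σ(ρt)_1 − Σ(ρt)_2) / ρ_m.
Σt_1 = 38.78 km; Σt_2 = 23.5 km; Σ(ρt)_1 = 99.044584; Σ(ρt)_2 = 65.048 (in km·g/cm³).
e = (38.78 − 23.5) − (99.044584 − 65.048) / 3.216 = 4.71 km.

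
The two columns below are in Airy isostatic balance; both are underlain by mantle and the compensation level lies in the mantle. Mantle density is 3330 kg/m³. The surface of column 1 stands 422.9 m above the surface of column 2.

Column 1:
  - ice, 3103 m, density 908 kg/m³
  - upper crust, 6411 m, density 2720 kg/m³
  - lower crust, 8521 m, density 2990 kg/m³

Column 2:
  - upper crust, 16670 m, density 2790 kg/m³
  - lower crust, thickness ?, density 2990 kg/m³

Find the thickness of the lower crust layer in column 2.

Take the compensation level at the base of the deeper column (depth z_c below the surface of column 1) and equate Σ ρ_i t_i down to z_c; mantle fills any gap and the z_c terms cancel.
Column 1: 3103×908 + 6411×2720 + 8521×2990 + (z_c − 18035)×3330
Column 2: 422.9×0 + 16670×2790 + x×2990 + (z_c − 422.9 − 16670 − x)×3330
The z_c×3330 term appears on both sides and cancels. Collect the known terms of each column as K = Σ(ρt)_known − 3330 × (depth of known layers): K_1 = 45733234 − 3330×18035 = −14323316; K_2 = 46509300 − 3330×(422.9 + 16670) = −10410057.
Balance: K_1 = K_2 − x×(3330 − 2990), so x = (K_2 − K_1)/(3330 − 2990) = 3913260/340 = 11500 m.

11500 m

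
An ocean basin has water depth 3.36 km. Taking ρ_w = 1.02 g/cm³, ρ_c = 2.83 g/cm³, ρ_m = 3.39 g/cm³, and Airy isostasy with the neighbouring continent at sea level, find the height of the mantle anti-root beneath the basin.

Equating mass per unit area of the two columns: replacing crust with seawater at the top is compensated by replacing crust with mantle at the base: d (ρ_c − ρ_w) = a (ρ_m − ρ_c).
a = d (ρ_c − ρ_w)/(ρ_m − ρ_c) = 3.36 km × 1.81/0.56 = 10.9 km.

10.9 km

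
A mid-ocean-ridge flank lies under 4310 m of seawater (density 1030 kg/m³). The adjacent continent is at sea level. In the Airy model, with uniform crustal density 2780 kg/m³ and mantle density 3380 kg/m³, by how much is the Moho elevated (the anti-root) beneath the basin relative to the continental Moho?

12600 m

In Airy isostatic equilibrium: replacing crust with seawater at the top is compensated by replacing crust with mantle at the base: d (ρ_c − ρ_w) = a (ρ_m − ρ_c).
a = d (ρ_c − ρ_w)/(ρ_m − ρ_c) = 4310 m × 1750/600 = 12600 m.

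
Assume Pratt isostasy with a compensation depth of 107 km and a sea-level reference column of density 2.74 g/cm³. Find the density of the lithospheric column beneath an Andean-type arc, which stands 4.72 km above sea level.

Pratt balance: ρ_ref D = ρ (D + h).
ρ = ρ_ref D/(D + h) = 2.74 × 107 km/(107 km + 4.72 km) = 2.62 g/cm³.

2.62 g/cm³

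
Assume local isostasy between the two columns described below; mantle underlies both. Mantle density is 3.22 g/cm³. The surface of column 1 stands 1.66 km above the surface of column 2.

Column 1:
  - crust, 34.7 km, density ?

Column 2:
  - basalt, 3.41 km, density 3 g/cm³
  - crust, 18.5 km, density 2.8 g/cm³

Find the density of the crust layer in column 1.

2.82 g/cm³

Take the compensation level at the base of the deeper column (depth z_c below the surface of column 1) and equate Σ ρ_i t_i down to z_c; mantle fills any gap and the z_c terms cancel.
Column 1: 34.7×ρ + (z_c − 34.7)×3.22
Column 2: 1.66×0 + 3.41×3 + 18.5×2.8 + (z_c − 1.66 − 21.91)×3.22
The z_c×3.22 term appears on both sides and cancels. Collect the known terms of each column as K = Σ(ρt)_known − 3.22 × (depth of known layers): K_1 = 0 − 3.22×34.7 = −111.734; K_2 = 62.03 − 3.22×(1.66 + 21.91) = −13.8654.
Balance: K_1 + 34.7×ρ = K_2, so ρ = (K_2 − K_1)/34.7 = 97.8686/34.7 = 2.82 g/cm³.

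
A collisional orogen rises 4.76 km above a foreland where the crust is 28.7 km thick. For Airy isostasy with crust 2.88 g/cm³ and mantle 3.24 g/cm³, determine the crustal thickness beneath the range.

71.5 km

Root depth r = h ρ_c / (ρ_m − ρ_c) = 4.76 km × 2.88 / 0.36 = 38.08 km.
Total thickness = T + h + r = 28.7 km + 4.76 km + 38.08 km = 71.5 km.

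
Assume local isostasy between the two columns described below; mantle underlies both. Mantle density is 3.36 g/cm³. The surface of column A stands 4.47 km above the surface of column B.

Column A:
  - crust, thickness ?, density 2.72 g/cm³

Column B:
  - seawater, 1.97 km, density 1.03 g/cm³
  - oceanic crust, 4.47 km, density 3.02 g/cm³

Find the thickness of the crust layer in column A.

33 km

Take the compensation level at the base of the deeper column (depth z_c below the surface of column A) and equate Σ ρ_i t_i down to z_c; mantle fills any gap and the z_c terms cancel.
Column A: x×2.72 + (z_c − 0 − x)×3.36
Column B: 4.47×0 + 1.97×1.03 + 4.47×3.02 + (z_c − 4.47 − 6.44)×3.36
The z_c×3.36 term appears on both sides and cancels. Collect the known terms of each column as K = Σ(ρt)_known − 3.36 × (depth of known layers): K_A = 0 − 3.36×0 = 0; K_B = 15.5285 − 3.36×(4.47 + 6.44) = −21.1291.
Balance: K_A − x×(3.36 − 2.72) = K_B, so x = (K_A − K_B)/(3.36 − 2.72) = 21.1291/0.64 = 33 km.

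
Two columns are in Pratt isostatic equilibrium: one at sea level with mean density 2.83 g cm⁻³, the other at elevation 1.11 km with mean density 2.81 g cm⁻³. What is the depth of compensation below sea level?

ρ_ref D = ρ (D + h) → D (ρ_ref − ρ) = ρ h.
D = ρ h/(ρ_ref − ρ) = 2.81 × 1.11 km/(2.83 − 2.81) = 156 km.

156 km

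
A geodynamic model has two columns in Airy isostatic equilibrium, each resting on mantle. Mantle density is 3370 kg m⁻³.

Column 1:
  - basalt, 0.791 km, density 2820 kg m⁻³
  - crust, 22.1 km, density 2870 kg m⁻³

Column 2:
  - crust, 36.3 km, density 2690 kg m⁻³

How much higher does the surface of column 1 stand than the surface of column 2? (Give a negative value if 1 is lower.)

−3.92 km

For any compensation level in the mantle, the mantle terms cancel and isostasy reduces to e = (Σt_1 − Σt_2) − (Σ(ρt)_1 − Σ(ρt)_2) / ρ_m.
Σt_1 = 22.891 km; Σt_2 = 36.3 km; Σ(ρt)_1 = 65657.62; Σ(ρt)_2 = 97647 (in km·kg m⁻³).
e = (22.891 − 36.3) − (65657.62 − 97647) / 3370 = −3.92 km.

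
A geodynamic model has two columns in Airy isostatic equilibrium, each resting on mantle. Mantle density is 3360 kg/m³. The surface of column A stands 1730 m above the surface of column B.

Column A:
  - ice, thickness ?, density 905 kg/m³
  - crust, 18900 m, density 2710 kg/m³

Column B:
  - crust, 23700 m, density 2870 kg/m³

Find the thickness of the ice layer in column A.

2090 m

Take the compensation level at the base of the deeper column (depth z_c below the surface of column A) and equate Σ ρ_i t_i down to z_c; mantle fills any gap and the z_c terms cancel.
Column A: x×905 + 18900×2710 + (z_c − 18900 − x)×3360
Column B: 1730×0 + 23700×2870 + (z_c − 1730 − 23700)×3360
The z_c×3360 term appears on both sides and cancels. Collect the known terms of each column as K = Σ(ρt)_known − 3360 × (depth of known layers): K_A = 51219000 − 3360×18900 = −12285000; K_B = 68019000 − 3360×(1730 + 23700) = −17425800.
Balance: K_A − x×(3360 − 905) = K_B, so x = (K_A − K_B)/(3360 − 905) = 5140800/2455 = 2090 m.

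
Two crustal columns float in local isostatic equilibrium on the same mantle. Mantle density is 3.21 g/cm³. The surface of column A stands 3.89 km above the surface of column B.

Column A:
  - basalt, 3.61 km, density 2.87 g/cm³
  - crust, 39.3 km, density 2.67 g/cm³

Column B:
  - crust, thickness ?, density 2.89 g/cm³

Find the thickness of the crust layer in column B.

31.1 km

Take the compensation level at the base of the deeper column (depth z_c below the surface of column A) and equate Σ ρ_i t_i down to z_c; mantle fills any gap and the z_c terms cancel.
Column A: 3.61×2.87 + 39.3×2.67 + (z_c − 42.91)×3.21
Column B: 3.89×0 + x×2.89 + (z_c − 3.89 − 0 − x)×3.21
The z_c×3.21 term appears on both sides and cancels. Collect the known terms of each column as K = Σ(ρt)_known − 3.21 × (depth of known layers): K_A = 115.2917 − 3.21×42.91 = −22.4494; K_B = 0 − 3.21×(3.89 + 0) = −12.4869.
Balance: K_A = K_B − x×(3.21 − 2.89), so x = (K_B − K_A)/(3.21 − 2.89) = 9.9625/0.32 = 31.1 km.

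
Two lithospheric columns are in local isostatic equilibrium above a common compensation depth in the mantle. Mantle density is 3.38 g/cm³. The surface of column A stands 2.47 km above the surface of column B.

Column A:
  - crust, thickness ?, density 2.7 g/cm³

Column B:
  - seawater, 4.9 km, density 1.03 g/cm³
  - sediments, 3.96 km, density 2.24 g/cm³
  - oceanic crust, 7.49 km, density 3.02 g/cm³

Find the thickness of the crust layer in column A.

39.8 km

Take the compensation level at the base of the deeper column (depth z_c below the surface of column A) and equate Σ ρ_i t_i down to z_c; mantle fills any gap and the z_c terms cancel.
Column A: x×2.7 + (z_c − 0 − x)×3.38
Column B: 2.47×0 + 4.9×1.03 + 3.96×2.24 + 7.49×3.02 + (z_c − 2.47 − 16.35)×3.38
The z_c×3.38 term appears on both sides and cancels. Collect the known terms of each column as K = Σ(ρt)_known − 3.38 × (depth of known layers): K_A = 0 − 3.38×0 = 0; K_B = 36.5372 − 3.38×(2.47 + 16.35) = −27.0744.
Balance: K_A − x×(3.38 − 2.7) = K_B, so x = (K_A − K_B)/(3.38 − 2.7) = 27.0744/0.68 = 39.8 km.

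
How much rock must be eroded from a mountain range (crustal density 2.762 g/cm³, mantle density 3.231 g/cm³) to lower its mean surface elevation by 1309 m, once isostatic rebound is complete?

9020 m

Net drop Δ = e − u = e − e ρ_c/ρ_m = e (ρ_m − ρ_c)/ρ_m.
e = Δ ρ_m/(ρ_m − ρ_c) = 1309 m × 3.231/0.469 = 9020 m.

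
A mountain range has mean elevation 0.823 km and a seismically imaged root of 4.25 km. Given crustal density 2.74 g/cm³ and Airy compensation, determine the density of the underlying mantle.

Airy balance: ρ_c h = (ρ_m − ρ_c) r → ρ_m = ρ_c (1 + h/r).
ρ_m = 2.74 × (1 + 0.823 km/4.25 km) = 3.27 g/cm³.

3.27 g/cm³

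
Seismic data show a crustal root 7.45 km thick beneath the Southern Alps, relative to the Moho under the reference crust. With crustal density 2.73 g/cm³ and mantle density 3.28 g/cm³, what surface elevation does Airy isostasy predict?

Isostatic balance requires: ρ_c h = (ρ_m − ρ_c) r.
h = r (ρ_m − ρ_c) / ρ_c = 7.45 km × (3.28 − 2.73) / 2.73 = 1.5 km.

1.5 km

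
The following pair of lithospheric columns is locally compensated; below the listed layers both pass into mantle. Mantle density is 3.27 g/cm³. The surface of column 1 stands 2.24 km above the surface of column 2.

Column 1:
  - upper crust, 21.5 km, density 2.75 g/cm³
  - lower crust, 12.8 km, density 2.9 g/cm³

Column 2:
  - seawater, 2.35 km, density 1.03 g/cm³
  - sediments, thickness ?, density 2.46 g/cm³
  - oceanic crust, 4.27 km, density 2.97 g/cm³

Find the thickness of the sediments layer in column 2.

Take the compensation level at the base of the deeper column (depth z_c below the surface of column 1) and equate Σ ρ_i t_i down to z_c; mantle fills any gap and the z_c terms cancel.
Column 1: 21.5×2.75 + 12.8×2.9 + (z_c − 34.3)×3.27
Column 2: 2.24×0 + 2.35×1.03 + x×2.46 + 4.27×2.97 + (z_c − 2.24 − 6.62 − x)×3.27
The z_c×3.27 term appears on both sides and cancels. Collect the known terms of each column as K = Σ(ρt)_known − 3.27 × (depth of known layers): K_1 = 96.245 − 3.27×34.3 = −15.916; K_2 = 15.1024 − 3.27×(2.24 + 6.62) = −13.8698.
Balance: K_1 = K_2 − x×(3.27 − 2.46), so x = (K_2 − K_1)/(3.27 − 2.46) = 2.0462/0.81 = 2.53 km.

2.53 km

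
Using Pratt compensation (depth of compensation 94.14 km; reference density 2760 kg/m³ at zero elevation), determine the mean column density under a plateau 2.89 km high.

2680 kg/m³

Pratt balance: ρ_ref D = ρ (D + h).
ρ = ρ_ref D/(D + h) = 2760 × 94.14 km/(94.14 km + 2.89 km) = 2680 kg/m³.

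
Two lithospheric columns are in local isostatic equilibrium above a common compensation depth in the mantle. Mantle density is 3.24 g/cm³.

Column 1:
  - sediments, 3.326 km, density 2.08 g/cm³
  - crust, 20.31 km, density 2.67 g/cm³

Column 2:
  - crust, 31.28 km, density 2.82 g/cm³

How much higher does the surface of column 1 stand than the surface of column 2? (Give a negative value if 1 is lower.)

For any compensation level in the mantle, the mantle terms cancel and isostasy reduces to e = (Σt_1 − Σt_2) − (Σ(ρt)_1 − Σ(ρt)_2) / ρ_m.
Σt_1 = 23.636 km; Σt_2 = 31.28 km; Σ(ρt)_1 = 61.14578; Σ(ρt)_2 = 88.2096 (in km·g/cm³).
e = (23.636 − 31.28) − (61.14578 − 88.2096) / 3.24 = 0.709 km.

0.709 km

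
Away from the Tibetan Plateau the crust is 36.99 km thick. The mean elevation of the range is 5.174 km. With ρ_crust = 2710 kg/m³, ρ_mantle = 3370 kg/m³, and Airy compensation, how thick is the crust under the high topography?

Root depth r = h ρ_c / (ρ_m − ρ_c) = 5.174 km × 2710 / 660 = 21.24 km.
Total thickness = T + h + r = 36.99 km + 5.174 km + 21.24 km = 63.4 km.

63.4 km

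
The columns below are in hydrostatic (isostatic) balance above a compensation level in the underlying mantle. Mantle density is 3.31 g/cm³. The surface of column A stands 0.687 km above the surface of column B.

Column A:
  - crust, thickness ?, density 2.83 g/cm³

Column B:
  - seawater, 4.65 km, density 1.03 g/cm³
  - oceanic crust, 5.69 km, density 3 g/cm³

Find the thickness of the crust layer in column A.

Take the compensation level at the base of the deeper column (depth z_c below the surface of column A) and equate Σ ρ_i t_i down to z_c; mantle fills any gap and the z_c terms cancel.
Column A: x×2.83 + (z_c − 0 − x)×3.31
Column B: 0.687×0 + 4.65×1.03 + 5.69×3 + (z_c − 0.687 − 10.34)×3.31
The z_c×3.31 term appears on both sides and cancels. Collect the known terms of each column as K = Σ(ρt)_known − 3.31 × (depth of known layers): K_A = 0 − 3.31×0 = 0; K_B = 21.8595 − 3.31×(0.687 + 10.34) = −14.63987.
Balance: K_A − x×(3.31 − 2.83) = K_B, so x = (K_A − K_B)/(3.31 − 2.83) = 14.6399/0.48 = 30.5 km.

30.5 km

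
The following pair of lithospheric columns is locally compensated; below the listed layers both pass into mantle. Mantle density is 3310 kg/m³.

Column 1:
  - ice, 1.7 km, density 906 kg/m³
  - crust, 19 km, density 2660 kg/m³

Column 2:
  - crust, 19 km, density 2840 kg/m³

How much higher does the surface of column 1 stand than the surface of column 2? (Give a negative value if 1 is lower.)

For any compensation level in the mantle, the mantle terms cancel and isostasy reduces to e = (Σt_1 − Σt_2) − (Σ(ρt)_1 − Σ(ρt)_2) / ρ_m.
Σt_1 = 20.7 km; Σt_2 = 19 km; Σ(ρt)_1 = 52080.2; Σ(ρt)_2 = 53960 (in km·kg/m³).
e = (20.7 − 19) − (52080.2 − 53960) / 3310 = 2.27 km.

2.27 km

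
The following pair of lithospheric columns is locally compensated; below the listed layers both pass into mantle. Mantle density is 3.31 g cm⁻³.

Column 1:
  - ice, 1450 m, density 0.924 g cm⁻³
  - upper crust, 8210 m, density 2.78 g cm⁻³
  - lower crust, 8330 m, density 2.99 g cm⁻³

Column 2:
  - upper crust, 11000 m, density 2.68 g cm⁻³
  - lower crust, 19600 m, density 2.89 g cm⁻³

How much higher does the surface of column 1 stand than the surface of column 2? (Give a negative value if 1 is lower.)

−1420 m

For any compensation level in the mantle, the mantle terms cancel and isostasy reduces to e = (Σt_1 − Σt_2) − (Σ(ρt)_1 − Σ(ρt)_2) / ρ_m.
Σt_1 = 17990 m; Σt_2 = 30600 m; Σ(ρt)_1 = 49070.3; Σ(ρt)_2 = 86124 (in m·g cm⁻³).
e = (17990 − 30600) − (49070.3 − 86124) / 3.31 = −1420 m.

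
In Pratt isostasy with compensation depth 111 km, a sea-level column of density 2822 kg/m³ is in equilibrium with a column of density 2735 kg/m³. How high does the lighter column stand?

ρ_ref D = ρ (D + h) → h = D (ρ_ref − ρ)/ρ.
h = 111 km × (2822 − 2735)/2735 = 3.53 km.

3.53 km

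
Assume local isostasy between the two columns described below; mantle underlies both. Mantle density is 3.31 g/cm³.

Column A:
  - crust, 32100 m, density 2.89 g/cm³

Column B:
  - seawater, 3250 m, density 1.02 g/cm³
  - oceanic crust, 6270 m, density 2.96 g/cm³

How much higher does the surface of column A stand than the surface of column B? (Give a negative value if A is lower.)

For any compensation level in the mantle, the mantle terms cancel and isostasy reduces to e = (Σt_A − Σt_B) − (Σ(ρt)_A − Σ(ρt)_B) / ρ_m.
Σt_A = 32100 m; Σt_B = 9520 m; Σ(ρt)_A = 92769; Σ(ρt)_B = 21874.2 (in m·g/cm³).
e = (32100 − 9520) − (92769 − 21874.2) / 3.31 = 1160 m.

1160 m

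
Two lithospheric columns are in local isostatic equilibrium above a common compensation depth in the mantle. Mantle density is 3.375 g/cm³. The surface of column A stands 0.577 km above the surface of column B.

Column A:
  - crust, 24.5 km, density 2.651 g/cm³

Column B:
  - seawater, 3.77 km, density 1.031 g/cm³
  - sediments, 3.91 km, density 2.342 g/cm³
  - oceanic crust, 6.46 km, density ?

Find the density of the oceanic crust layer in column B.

Take the compensation level at the base of the deeper column (depth z_c below the surface of column A) and equate Σ ρ_i t_i down to z_c; mantle fills any gap and the z_c terms cancel.
Column A: 24.5×2.651 + (z_c − 24.5)×3.375
Column B: 0.577×0 + 3.77×1.031 + 3.91×2.342 + 6.46×ρ + (z_c − 0.577 − 14.14)×3.375
The z_c×3.375 term appears on both sides and cancels. Collect the known terms of each column as K = Σ(ρt)_known − 3.375 × (depth of known layers): K_A = 64.9495 − 3.375×24.5 = −17.738; K_B = 13.04409 − 3.375×(0.577 + 14.14) = −36.625785.
Balance: K_A = K_B + 6.46×ρ, so ρ = (K_A − K_B)/6.46 = 18.8878/6.46 = 2.92 g/cm³.

2.92 g/cm³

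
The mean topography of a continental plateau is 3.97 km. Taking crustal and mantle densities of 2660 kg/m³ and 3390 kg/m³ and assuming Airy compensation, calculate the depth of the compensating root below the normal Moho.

For local isostatic compensation: the weight of the topography is balanced by the buoyancy of the root, ρ_c h = (ρ_m − ρ_c) r.
r = h · ρ_c / (ρ_m − ρ_c) = 3.97 km × 2660 / (3390 − 2660) = 14.5 km.

14.5 km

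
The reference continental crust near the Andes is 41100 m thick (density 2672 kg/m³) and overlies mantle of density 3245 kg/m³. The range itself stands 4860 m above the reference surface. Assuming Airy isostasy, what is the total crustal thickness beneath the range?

68600 m

Root depth r = h ρ_c / (ρ_m − ρ_c) = 4860 m × 2672 / 573 = 22660 m.
Total thickness = T + h + r = 41100 m + 4860 m + 22660 m = 68600 m.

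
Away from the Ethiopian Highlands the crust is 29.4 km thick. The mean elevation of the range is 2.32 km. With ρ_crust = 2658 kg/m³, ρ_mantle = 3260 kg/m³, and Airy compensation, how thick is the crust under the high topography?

Root depth r = h ρ_c / (ρ_m − ρ_c) = 2.32 km × 2658 / 602 = 10.24 km.
Total thickness = T + h + r = 29.4 km + 2.32 km + 10.24 km = 42 km.

42 km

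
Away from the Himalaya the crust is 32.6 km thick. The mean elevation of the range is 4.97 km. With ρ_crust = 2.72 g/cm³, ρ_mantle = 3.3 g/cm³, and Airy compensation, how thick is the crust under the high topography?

60.9 km

Root depth r = h ρ_c / (ρ_m − ρ_c) = 4.97 km × 2.72 / 0.58 = 23.31 km.
Total thickness = T + h + r = 32.6 km + 4.97 km + 23.31 km = 60.9 km.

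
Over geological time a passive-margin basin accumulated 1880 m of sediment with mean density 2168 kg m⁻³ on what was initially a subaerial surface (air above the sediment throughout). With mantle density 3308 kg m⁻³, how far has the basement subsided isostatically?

Subaerial load: s = t ρ_sed / ρ_m = 1880 m × 2168/3308 = 1230 m.

1230 m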